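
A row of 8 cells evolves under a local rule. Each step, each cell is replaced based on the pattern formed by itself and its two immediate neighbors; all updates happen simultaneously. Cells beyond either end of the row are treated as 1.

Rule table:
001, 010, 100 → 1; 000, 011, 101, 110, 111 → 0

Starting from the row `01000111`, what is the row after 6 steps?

01101000
00001101
10010000
01111001
00000110
10001000

10001000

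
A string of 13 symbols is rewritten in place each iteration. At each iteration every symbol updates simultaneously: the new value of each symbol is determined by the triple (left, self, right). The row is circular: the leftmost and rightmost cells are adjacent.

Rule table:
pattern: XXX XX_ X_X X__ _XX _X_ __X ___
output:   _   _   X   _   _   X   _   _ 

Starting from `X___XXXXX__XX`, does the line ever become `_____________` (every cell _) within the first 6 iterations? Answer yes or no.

yes

iteration 1: _____________
all cells are _ at iteration 1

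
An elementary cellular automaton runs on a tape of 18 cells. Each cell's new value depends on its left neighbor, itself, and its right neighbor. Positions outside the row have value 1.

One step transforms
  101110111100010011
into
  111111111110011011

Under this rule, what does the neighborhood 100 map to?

At position 10 the neighborhood is 100; the next row has 1 there.

1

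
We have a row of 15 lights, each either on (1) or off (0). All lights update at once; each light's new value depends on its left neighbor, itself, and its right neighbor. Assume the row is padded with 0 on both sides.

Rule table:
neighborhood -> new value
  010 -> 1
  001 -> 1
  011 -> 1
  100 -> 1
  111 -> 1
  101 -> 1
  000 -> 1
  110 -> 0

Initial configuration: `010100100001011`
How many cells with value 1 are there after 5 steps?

111111111111110
111111111111101
111111111111011
111111111110110
111111111101101
count of 1: 13

13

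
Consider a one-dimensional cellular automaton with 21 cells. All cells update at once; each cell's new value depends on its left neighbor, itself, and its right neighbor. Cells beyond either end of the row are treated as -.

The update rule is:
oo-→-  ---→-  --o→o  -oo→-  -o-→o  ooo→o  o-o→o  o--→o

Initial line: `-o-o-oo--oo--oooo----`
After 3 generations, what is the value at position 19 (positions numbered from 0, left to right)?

ooooo--oo--oo-oo-o---
-ooo-oo--oo--o--ooo--
o-o-o--oo--ooooo-o-o-
position 19 holds o

o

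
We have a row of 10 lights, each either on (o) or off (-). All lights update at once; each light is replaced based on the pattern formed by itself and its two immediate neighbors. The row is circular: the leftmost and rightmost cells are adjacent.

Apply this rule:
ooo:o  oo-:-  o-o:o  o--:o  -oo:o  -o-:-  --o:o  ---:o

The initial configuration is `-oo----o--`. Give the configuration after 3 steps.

-oooo-oooo

step 1: oo-oooo-oo
step 2: o-oooo-ooo
step 3: -oooo-oooo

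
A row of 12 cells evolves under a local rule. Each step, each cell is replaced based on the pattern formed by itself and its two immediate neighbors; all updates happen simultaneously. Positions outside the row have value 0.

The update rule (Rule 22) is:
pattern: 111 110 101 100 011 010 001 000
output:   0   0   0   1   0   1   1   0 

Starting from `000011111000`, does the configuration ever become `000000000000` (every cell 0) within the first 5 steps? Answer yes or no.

000100000100
001110001110
010001010001
111011011011
000000000000
all cells are 0 at step 5

yes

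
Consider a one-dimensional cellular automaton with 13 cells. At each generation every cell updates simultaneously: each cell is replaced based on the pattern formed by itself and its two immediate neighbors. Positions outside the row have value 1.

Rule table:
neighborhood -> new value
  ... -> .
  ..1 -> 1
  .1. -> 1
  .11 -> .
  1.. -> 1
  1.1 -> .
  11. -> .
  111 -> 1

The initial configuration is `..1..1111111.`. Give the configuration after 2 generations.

11111.11111..
1111...111.11

1111...111.11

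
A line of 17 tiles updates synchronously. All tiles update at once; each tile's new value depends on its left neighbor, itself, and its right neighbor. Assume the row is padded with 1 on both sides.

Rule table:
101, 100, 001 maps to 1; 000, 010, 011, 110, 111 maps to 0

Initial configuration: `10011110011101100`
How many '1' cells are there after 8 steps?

7

step 1: 01100001100010011
step 2: 10010010010101100
step 3: 01101101101010011
step 4: 10010010010101100  (repeats step 2; period 2)
step 8: 10010010010101100
count of 1: 7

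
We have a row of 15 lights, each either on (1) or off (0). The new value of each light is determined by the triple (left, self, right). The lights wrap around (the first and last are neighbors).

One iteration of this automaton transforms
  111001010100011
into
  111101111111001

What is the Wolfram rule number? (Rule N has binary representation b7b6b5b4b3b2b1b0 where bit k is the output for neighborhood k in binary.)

245

position 0: 111 → 1  (bit 7 = 1)
position 2: 110 → 1  (bit 6 = 1)
position 6: 101 → 1  (bit 5 = 1)
position 3: 100 → 1  (bit 4 = 1)
position 13: 011 → 0  (bit 3 = 0)
position 5: 010 → 1  (bit 2 = 1)
position 4: 001 → 0  (bit 1 = 0)
position 11: 000 → 1  (bit 0 = 1)
bits b7..b0 = 11110101 = 245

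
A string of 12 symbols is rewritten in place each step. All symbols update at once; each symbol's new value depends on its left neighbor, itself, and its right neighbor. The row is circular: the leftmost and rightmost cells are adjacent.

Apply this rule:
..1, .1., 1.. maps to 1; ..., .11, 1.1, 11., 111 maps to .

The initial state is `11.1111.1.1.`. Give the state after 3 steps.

1.....1.....

step 1: ........1.1.
step 2: .......11.11
step 3: 1.....1.....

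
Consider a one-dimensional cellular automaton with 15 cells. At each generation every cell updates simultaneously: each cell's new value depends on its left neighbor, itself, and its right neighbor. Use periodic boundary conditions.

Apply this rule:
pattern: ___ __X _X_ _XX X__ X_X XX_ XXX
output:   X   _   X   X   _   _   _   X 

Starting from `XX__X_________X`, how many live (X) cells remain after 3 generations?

X___X_XXXXXXX_X
__X_X_XXXXXX__X
__X_X_XXXXX___X
count of X: 8

8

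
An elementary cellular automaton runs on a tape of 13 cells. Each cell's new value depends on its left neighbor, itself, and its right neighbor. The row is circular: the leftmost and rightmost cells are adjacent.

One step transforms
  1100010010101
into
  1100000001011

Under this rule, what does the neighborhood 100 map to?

At position 2 the neighborhood is 100; the next row has 0 there.

0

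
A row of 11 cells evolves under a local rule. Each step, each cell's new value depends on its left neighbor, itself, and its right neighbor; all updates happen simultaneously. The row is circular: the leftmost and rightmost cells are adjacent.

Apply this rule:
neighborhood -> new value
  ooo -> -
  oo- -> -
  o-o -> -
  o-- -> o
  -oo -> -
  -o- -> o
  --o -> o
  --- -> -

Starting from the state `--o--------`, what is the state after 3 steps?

step 1: -ooo-------
step 2: o---o------
step 3: oo-ooo----o

oo-ooo----o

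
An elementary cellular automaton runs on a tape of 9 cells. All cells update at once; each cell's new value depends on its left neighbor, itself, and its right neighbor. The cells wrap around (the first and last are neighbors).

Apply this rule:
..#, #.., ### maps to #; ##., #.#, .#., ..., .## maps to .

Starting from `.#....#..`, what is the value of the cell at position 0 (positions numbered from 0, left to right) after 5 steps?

#

step 1: #.#..#.#.
step 2: ...##....
step 3: ..#..#...
step 4: .#.##.#..
step 5: #......#.
position 0 holds #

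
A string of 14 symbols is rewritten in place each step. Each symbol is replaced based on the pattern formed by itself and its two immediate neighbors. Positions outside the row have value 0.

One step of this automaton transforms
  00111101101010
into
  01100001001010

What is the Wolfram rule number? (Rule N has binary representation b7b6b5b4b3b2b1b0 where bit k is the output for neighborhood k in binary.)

position 3: 111 → 0  (bit 7 = 0)
position 5: 110 → 0  (bit 6 = 0)
position 6: 101 → 0  (bit 5 = 0)
position 13: 100 → 0  (bit 4 = 0)
position 2: 011 → 1  (bit 3 = 1)
position 10: 010 → 1  (bit 2 = 1)
position 1: 001 → 1  (bit 1 = 1)
position 0: 000 → 0  (bit 0 = 0)
bits b7..b0 = 00001110 = 14

14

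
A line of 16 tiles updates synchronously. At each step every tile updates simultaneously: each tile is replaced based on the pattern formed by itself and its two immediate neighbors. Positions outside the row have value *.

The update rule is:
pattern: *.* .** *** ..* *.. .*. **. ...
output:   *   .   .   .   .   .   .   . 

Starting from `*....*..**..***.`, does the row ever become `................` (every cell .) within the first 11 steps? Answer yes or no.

yes

...............*
................
all cells are . at step 2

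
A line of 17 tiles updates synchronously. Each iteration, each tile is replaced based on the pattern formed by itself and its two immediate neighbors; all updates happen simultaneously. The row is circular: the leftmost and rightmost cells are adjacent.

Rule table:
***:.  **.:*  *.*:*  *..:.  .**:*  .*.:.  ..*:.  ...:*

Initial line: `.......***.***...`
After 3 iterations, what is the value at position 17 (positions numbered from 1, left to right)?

******.*.***.*.**
.....**.**.**.**.
****.***********.
position 17 holds .

.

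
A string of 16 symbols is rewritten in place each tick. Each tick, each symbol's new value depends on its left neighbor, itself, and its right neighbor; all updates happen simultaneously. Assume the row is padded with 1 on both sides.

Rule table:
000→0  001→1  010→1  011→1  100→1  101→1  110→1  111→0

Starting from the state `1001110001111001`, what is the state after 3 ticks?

1111011011001111
0001111111111000
1011000000001101

1011000000001101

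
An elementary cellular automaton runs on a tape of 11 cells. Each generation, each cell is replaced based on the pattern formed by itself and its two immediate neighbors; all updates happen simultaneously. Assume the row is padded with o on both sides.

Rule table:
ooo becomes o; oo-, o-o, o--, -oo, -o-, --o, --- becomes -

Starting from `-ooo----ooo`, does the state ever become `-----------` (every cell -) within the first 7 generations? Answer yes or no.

--o------oo
----------o
-----------
all cells are - at generation 3

yes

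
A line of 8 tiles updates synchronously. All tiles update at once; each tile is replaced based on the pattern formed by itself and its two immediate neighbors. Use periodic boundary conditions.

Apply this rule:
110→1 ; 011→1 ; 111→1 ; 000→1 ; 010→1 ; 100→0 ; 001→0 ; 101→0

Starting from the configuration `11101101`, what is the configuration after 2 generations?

generation 1: 11101101  (fixed point — unchanged through generation 2)

11101101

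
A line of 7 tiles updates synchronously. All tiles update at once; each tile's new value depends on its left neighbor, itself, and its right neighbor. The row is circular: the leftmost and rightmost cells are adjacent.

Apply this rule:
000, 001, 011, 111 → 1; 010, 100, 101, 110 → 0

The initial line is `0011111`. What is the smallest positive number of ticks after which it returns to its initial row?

0111110
1111100
1111001
1110011
1100111
1001111
0011111

7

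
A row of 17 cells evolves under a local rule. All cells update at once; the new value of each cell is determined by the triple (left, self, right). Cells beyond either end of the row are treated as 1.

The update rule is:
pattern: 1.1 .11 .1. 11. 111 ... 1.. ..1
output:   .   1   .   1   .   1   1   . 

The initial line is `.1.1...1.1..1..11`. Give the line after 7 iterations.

11...11111..1.11.

....11....1..1.1.
111.11111..1.....
..1.1...11..1111.
1....11.111.1..1.
1111.11.1.1..1...
...1.11....1..11.
11...11111..1.11.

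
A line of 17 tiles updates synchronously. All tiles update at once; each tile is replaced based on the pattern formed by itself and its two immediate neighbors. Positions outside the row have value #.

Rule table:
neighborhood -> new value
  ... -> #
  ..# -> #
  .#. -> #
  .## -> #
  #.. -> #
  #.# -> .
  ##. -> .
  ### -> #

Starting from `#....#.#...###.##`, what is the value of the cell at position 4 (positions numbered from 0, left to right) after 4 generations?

.

generation 1: .#####.######..##
generation 2: .####..#####.####
generation 3: .###.######..####
generation 4: .##..#####.######
position 4 holds .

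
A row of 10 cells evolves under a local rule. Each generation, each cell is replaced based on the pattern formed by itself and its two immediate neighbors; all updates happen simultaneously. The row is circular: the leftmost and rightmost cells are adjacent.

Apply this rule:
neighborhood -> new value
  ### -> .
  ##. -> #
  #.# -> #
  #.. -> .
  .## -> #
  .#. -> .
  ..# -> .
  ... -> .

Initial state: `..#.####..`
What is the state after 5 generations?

...##.....

...##..#..
...##.....
...##.....  (fixed point — unchanged through generation 5)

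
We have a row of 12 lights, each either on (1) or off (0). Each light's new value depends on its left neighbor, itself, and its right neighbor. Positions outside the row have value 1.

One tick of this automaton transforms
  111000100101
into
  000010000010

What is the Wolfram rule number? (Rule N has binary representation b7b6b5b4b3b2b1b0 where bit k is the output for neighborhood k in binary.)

33

position 0: 111 → 0  (bit 7 = 0)
position 2: 110 → 0  (bit 6 = 0)
position 10: 101 → 1  (bit 5 = 1)
position 3: 100 → 0  (bit 4 = 0)
position 11: 011 → 0  (bit 3 = 0)
position 6: 010 → 0  (bit 2 = 0)
position 5: 001 → 0  (bit 1 = 0)
position 4: 000 → 1  (bit 0 = 1)
bits b7..b0 = 00100001 = 33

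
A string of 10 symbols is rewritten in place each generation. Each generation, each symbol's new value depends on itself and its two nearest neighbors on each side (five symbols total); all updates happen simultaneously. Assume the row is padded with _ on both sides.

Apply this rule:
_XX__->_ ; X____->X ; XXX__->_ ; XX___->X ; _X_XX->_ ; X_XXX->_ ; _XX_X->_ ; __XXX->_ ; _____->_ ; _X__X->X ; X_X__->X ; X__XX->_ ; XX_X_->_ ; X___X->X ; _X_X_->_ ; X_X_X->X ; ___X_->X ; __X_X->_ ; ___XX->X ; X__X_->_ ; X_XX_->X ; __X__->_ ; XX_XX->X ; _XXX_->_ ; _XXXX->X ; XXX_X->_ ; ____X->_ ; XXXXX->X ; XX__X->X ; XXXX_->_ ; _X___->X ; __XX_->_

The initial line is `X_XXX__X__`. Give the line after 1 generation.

_____X__XX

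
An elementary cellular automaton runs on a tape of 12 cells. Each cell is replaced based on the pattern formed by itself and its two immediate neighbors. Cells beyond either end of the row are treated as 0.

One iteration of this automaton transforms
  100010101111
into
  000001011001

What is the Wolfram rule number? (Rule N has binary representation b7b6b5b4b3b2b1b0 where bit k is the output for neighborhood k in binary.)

position 9: 111 → 0  (bit 7 = 0)
position 11: 110 → 1  (bit 6 = 1)
position 5: 101 → 1  (bit 5 = 1)
position 1: 100 → 0  (bit 4 = 0)
position 8: 011 → 1  (bit 3 = 1)
position 0: 010 → 0  (bit 2 = 0)
position 3: 001 → 0  (bit 1 = 0)
position 2: 000 → 0  (bit 0 = 0)
bits b7..b0 = 01101000 = 104

104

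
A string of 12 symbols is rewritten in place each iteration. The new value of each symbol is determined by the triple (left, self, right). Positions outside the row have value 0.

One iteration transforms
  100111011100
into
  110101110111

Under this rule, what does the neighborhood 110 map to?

At position 5 the neighborhood is 110; the next row has 1 there.

1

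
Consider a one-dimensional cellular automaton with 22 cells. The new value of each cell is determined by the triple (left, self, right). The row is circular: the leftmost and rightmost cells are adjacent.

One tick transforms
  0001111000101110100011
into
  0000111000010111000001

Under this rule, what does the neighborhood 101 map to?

1

At position 11 the neighborhood is 101; the next row has 1 there.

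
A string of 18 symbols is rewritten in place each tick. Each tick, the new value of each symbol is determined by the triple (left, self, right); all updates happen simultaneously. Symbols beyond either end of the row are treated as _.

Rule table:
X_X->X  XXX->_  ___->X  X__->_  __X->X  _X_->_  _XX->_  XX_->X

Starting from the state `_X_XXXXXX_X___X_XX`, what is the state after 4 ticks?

__X__XX_XX_X_X_X_X

X_X_____XX__XX_X_X
_X__XXXX_X_X_XX_X_
X__X___XX_X_X_XX__
__X__XX_XX_X_X_X_X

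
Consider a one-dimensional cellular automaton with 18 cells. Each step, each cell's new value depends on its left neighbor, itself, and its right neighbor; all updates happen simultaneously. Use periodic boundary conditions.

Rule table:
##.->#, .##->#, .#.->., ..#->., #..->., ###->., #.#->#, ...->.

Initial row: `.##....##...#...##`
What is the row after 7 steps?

.......##.........

step 1: ###....##.......##
step 2: ..#....##.......#.
step 3: .......##.........
step 4: .......##.........  (fixed point — unchanged through step 7)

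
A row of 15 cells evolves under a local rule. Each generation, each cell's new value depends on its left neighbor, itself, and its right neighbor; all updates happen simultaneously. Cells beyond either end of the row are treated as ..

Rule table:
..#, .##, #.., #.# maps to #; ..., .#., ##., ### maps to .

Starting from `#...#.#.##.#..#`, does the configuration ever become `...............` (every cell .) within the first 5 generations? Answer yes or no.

.#.#.#.##.#.##.
#.#.#.##.#.##.#
.#.#.##.#.##.#.
#.#.##.#.##.#.#
.#.##.#.##.#.#.
generation 5 is .#.##.#.##.#.#., still not uniform .

no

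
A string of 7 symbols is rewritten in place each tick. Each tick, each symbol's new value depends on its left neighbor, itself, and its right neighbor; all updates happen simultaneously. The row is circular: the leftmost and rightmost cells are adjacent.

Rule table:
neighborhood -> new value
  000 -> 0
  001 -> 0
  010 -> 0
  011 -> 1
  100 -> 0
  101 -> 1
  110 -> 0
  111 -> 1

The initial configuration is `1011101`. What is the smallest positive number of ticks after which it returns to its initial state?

0111011
1110110
1101101
1011011
0110111
1101110
1011101

7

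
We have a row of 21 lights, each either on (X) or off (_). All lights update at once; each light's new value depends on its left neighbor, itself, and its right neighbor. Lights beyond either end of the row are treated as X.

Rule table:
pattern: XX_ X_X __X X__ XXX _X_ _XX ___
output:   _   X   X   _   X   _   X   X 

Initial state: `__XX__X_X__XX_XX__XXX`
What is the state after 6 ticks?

tick 1: _XX__X_X__XX_XX__XXXX
tick 2: XX__X_X__XX_XX__XXXXX
tick 3: X__X_X__XX_XX__XXXXXX
tick 4: __X_X__XX_XX__XXXXXXX
tick 5: _X_X__XX_XX__XXXXXXXX
tick 6: X_X__XX_XX__XXXXXXXXX

X_X__XX_XX__XXXXXXXXX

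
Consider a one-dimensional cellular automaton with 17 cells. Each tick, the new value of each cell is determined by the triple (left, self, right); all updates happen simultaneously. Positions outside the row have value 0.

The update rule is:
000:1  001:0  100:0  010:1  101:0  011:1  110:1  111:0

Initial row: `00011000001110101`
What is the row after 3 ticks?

11011011101010101
11011010101010101
11011010101010101

11011010101010101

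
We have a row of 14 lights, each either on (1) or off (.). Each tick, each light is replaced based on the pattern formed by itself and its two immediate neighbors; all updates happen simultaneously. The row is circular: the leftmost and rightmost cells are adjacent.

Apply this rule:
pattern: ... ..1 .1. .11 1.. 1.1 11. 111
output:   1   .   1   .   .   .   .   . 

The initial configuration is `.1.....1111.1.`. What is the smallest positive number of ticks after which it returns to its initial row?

2

tick 1: .1.111......1.
tick 2: .1.....1111.1.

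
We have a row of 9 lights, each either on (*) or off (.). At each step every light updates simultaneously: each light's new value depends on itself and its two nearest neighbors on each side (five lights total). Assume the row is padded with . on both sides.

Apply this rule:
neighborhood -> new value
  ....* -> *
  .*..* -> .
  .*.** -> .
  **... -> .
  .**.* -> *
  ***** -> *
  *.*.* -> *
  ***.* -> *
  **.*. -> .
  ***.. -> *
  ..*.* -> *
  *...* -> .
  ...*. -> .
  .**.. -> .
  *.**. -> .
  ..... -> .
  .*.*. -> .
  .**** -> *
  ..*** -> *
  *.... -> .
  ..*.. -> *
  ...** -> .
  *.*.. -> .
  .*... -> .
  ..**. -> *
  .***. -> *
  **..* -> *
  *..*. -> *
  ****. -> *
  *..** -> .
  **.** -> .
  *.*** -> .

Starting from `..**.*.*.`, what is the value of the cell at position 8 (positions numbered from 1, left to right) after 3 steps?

*.**.*...
*..*.....
*.**.....
position 8 holds .

.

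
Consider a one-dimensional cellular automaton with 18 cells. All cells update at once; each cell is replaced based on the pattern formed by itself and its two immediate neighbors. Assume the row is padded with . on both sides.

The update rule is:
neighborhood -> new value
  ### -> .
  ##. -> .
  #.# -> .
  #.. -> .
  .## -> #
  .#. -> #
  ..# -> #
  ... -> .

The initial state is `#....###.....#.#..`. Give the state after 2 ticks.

#...##......##.#..
#..##......##..#..

#..##......##..#..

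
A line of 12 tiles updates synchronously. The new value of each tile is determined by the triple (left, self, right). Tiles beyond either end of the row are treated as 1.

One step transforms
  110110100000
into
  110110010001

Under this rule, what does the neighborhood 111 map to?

At position 0 the neighborhood is 111; the next row has 1 there.

1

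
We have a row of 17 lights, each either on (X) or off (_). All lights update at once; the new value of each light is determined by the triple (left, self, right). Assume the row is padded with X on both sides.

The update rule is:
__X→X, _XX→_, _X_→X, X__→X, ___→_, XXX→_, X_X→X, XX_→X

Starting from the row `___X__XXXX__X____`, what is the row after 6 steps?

step 1: X_XXXX___XXXXX__X
step 2: XX___XX_X____XXX_
step 3: _XX_X_XXXX__X__XX
step 4: X_XXXX___XXXXXX__
step 5: XX___XX_X_____XXX
step 6: _XX_X_XXXX___X___

_XX_X_XXXX___X___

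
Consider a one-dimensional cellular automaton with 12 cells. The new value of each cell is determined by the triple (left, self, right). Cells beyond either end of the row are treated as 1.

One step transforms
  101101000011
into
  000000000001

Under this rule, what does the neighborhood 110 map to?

0

At position 0 the neighborhood is 110; the next row has 0 there.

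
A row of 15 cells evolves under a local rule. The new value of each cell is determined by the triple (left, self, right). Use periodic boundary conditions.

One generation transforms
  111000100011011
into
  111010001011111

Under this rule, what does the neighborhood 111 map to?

1

At position 0 the neighborhood is 111; the next row has 1 there.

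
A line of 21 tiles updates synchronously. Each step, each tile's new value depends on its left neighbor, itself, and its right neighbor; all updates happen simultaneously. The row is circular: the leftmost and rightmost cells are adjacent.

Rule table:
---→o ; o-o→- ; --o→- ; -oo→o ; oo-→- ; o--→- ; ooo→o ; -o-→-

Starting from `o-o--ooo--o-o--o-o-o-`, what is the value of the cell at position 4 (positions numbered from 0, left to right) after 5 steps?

step 1: -----oo--------------
step 2: oooo-o--ooooooooooooo
step 3: ooo-----ooooooooooooo
step 4: oo--ooo-ooooooooooooo
step 5: o---oo--ooooooooooooo
position 4 holds o

o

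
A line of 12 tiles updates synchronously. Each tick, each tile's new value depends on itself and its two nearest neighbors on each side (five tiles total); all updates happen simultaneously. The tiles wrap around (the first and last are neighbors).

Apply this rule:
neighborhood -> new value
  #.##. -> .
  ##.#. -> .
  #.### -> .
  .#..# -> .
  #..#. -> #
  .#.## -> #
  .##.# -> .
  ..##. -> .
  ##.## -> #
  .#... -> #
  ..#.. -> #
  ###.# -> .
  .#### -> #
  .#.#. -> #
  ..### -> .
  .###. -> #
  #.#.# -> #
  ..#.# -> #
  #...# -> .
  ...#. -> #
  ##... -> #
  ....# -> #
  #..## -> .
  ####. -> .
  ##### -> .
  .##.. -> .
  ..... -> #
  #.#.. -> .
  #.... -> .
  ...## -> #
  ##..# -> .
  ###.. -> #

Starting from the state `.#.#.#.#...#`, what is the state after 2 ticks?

........##.#

tick 1: #######.#.##
tick 2: ........##.#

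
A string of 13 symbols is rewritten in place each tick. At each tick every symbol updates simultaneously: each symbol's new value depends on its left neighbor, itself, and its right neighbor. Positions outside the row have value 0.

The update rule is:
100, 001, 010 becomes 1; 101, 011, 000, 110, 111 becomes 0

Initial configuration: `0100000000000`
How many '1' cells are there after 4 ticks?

2

tick 1: 1110000000000
tick 2: 0001000000000
tick 3: 0011100000000
tick 4: 0100010000000
count of 1: 2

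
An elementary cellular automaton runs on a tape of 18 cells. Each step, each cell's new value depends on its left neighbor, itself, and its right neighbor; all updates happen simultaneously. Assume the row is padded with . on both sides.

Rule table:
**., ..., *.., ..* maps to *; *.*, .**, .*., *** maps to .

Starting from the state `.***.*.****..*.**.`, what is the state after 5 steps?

step 1: *..*......***...**
step 2: .**.******..****.*
step 3: *.*......***...*..
step 4: ...******..****.**
step 5: ***.....***...*..*

***.....***...*..*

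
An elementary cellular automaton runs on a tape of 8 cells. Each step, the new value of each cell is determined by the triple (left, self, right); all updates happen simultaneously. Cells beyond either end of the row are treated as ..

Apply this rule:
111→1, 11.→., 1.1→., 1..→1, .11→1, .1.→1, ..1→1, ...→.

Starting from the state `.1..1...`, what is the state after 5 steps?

111111..
11111.1.
1111..11
111.111.
11..11.1

11..11.1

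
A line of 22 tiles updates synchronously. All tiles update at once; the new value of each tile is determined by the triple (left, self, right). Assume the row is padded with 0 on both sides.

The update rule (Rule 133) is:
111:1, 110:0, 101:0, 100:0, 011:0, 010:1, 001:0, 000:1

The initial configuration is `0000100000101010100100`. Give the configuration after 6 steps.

1110101110101010100101
0100100100101010100101
0100100100101010100101  (fixed point — unchanged through step 6)

0100100100101010100101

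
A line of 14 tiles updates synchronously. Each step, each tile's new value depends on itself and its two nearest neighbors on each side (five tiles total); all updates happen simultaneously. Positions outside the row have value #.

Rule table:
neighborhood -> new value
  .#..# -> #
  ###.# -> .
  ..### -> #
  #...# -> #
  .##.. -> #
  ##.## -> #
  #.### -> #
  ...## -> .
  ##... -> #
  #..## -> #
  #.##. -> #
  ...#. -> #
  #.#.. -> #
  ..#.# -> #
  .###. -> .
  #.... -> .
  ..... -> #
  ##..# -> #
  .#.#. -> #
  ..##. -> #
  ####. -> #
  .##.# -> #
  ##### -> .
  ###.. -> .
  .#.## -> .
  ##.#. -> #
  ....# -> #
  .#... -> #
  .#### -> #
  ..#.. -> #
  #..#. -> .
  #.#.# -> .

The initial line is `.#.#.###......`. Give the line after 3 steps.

##..####.#####

step 1: #.#..#..#.###.
step 2: .###.##.#.#..#
step 3: ##..####.#####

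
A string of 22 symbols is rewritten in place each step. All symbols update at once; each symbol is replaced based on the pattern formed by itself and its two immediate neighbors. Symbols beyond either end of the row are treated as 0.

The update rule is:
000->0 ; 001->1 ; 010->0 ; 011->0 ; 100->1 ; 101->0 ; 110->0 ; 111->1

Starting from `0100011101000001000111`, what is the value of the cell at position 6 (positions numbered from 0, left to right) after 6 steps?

0

1010101000100010101010
0000000101010100000001
0000001000000010000010
0000010100000101000101
0000100010001000101000
0001010101010101000100
position 6 holds 0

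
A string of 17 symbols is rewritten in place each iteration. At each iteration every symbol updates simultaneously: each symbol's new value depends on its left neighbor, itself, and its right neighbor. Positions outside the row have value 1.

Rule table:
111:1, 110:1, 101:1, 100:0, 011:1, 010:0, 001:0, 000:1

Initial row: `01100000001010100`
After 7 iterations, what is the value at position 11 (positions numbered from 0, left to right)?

0

11101111100101000
11111111100010010
11111111101000001
11111111110011101
11111111110011111
11111111110011111  (fixed point — unchanged through iteration 7)
position 11 holds 0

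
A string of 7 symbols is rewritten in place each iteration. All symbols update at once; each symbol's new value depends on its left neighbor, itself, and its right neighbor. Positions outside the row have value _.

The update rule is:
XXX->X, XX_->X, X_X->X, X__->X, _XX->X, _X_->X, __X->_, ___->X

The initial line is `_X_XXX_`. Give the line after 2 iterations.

_XXXXXX

_XXXXXX
_XXXXXX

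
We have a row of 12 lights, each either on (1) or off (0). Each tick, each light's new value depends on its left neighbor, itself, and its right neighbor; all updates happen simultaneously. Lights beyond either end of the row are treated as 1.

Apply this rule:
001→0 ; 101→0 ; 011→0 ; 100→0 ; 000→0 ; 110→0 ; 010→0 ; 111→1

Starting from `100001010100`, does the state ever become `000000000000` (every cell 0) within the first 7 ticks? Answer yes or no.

yes

000000000000
all cells are 0 at tick 1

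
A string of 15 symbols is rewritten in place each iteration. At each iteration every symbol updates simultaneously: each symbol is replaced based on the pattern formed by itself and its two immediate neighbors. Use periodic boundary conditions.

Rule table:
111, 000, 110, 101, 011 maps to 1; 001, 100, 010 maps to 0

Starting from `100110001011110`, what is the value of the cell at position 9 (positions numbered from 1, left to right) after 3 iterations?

000110100111111
010111000111111
101111010111111
position 9 holds 0

0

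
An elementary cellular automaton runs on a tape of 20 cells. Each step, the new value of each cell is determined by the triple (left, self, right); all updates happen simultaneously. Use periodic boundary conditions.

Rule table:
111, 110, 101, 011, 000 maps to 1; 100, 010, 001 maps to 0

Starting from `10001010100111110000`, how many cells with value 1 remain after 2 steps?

step 1: 00100101000111110110
step 2: 10000010010111111110
count of 1: 11

11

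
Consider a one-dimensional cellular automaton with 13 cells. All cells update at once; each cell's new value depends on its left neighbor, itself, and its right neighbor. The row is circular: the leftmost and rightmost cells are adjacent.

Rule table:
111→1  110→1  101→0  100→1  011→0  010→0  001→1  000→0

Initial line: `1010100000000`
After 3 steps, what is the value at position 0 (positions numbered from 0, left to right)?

0

0000010000001
1000101000010
0101000100100
position 0 holds 0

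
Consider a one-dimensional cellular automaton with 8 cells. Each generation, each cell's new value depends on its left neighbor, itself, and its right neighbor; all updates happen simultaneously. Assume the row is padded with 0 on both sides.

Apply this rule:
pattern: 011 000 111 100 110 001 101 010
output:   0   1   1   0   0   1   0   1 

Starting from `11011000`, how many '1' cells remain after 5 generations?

00000011
11111100
01111001
10110011
10000100
count of 1: 2

2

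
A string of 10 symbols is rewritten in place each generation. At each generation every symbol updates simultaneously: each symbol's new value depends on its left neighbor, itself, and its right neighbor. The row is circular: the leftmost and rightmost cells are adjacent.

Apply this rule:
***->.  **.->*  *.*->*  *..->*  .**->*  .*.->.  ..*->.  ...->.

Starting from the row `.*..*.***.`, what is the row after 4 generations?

..*..**.**
*..*.*****
**..**....
***.***...

***.***...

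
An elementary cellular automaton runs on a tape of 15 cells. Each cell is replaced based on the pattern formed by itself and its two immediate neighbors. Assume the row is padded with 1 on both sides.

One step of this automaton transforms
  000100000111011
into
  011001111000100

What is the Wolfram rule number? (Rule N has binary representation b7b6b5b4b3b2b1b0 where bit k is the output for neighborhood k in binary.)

position 10: 111 → 0  (bit 7 = 0)
position 11: 110 → 0  (bit 6 = 0)
position 12: 101 → 1  (bit 5 = 1)
position 0: 100 → 0  (bit 4 = 0)
position 9: 011 → 0  (bit 3 = 0)
position 3: 010 → 0  (bit 2 = 0)
position 2: 001 → 1  (bit 1 = 1)
position 1: 000 → 1  (bit 0 = 1)
bits b7..b0 = 00100011 = 35

35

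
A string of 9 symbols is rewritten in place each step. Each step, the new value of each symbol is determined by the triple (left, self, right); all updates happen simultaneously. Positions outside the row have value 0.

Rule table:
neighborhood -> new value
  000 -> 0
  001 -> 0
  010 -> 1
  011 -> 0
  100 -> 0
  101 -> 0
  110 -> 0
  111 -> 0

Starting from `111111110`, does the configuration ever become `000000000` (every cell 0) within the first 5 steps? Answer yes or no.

yes

000000000
all cells are 0 at step 1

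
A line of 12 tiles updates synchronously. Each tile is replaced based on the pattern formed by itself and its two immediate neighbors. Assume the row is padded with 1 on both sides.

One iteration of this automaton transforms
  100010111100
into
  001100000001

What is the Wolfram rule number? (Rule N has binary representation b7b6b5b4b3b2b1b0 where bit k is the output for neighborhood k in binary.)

position 7: 111 → 0  (bit 7 = 0)
position 0: 110 → 0  (bit 6 = 0)
position 5: 101 → 0  (bit 5 = 0)
position 1: 100 → 0  (bit 4 = 0)
position 6: 011 → 0  (bit 3 = 0)
position 4: 010 → 0  (bit 2 = 0)
position 3: 001 → 1  (bit 1 = 1)
position 2: 000 → 1  (bit 0 = 1)
bits b7..b0 = 00000011 = 3

3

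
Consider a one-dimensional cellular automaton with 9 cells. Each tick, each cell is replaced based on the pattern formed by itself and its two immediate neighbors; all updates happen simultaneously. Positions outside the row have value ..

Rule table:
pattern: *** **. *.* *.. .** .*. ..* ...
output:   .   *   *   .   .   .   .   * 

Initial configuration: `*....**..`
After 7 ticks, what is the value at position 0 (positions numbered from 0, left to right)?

.

..**..*.*
*..*...*.
.....*...
****...**
...*.*..*
**..*....
.*....***
position 0 holds .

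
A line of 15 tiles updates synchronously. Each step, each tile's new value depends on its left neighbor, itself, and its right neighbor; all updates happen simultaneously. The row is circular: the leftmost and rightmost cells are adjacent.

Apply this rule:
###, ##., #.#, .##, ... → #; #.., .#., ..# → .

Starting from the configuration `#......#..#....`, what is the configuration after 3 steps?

..####......##.
#.####.####.##.
.##############

.##############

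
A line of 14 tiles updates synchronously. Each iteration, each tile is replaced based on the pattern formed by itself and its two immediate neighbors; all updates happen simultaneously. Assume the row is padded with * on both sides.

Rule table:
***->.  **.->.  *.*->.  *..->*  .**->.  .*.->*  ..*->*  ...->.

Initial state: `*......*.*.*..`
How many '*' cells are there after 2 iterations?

iteration 1: .*....**.*.***
iteration 2: .**..*...*....
count of *: 4

4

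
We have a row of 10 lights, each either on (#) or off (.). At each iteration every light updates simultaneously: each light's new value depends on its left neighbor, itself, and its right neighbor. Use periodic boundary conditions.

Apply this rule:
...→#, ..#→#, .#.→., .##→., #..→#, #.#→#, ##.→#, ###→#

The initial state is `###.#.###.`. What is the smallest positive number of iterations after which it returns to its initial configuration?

10

iteration 1: .###.#.###
iteration 2: #.###.#.##
iteration 3: ##.###.#.#
iteration 4: ###.###.#.
iteration 5: .###.###.#
iteration 6: #.###.###.
iteration 7: .#.###.###
iteration 8: #.#.###.##
iteration 9: ##.#.###.#
iteration 10: ###.#.###.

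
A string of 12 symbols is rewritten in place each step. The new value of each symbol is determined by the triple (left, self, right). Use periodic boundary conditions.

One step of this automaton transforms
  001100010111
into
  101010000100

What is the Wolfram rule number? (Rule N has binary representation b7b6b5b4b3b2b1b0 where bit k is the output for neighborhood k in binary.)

24

position 10: 111 → 0  (bit 7 = 0)
position 3: 110 → 0  (bit 6 = 0)
position 8: 101 → 0  (bit 5 = 0)
position 0: 100 → 1  (bit 4 = 1)
position 2: 011 → 1  (bit 3 = 1)
position 7: 010 → 0  (bit 2 = 0)
position 1: 001 → 0  (bit 1 = 0)
position 5: 000 → 0  (bit 0 = 0)
bits b7..b0 = 00011000 = 24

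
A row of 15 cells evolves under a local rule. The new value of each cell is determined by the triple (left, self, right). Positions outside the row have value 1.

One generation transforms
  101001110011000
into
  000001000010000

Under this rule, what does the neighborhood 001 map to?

0

At position 4 the neighborhood is 001; the next row has 0 there.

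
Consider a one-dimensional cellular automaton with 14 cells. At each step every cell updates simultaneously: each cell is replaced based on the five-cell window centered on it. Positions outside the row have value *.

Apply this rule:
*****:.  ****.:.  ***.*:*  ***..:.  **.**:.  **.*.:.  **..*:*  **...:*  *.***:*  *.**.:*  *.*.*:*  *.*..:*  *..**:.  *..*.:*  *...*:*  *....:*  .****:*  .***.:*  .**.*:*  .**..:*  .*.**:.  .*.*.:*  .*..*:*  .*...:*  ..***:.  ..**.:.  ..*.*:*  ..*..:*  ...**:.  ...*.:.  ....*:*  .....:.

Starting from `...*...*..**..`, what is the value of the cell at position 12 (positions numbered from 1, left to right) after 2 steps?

.

step 1: **.***.**..**.
step 2: .*.***.***..*.
position 12 holds .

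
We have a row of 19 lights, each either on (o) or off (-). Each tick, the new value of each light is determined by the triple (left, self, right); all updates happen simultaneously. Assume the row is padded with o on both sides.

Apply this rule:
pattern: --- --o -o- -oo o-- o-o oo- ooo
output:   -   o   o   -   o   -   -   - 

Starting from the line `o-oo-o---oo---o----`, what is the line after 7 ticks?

o-oo-----oooo----o-

-----oo-o--o-ooo--o
o---o---oooo----oo-
-o-ooo-o----o--o---
-o-----oo--oooooo-o
-oo---o--oo--------
---o-oooo--o------o
o-oo-----oooo----o-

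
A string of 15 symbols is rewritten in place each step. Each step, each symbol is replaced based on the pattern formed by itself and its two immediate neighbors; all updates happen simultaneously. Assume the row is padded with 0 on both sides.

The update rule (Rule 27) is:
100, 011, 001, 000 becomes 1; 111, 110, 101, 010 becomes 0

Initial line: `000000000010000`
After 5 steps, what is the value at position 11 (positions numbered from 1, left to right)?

1

111111111101111
100000000001000
011111111110111
110000000000100
101111111111011
position 11 holds 1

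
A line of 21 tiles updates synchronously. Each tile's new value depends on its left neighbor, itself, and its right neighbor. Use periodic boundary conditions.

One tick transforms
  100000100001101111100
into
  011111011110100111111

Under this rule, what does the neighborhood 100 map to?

1

At position 1 the neighborhood is 100; the next row has 1 there.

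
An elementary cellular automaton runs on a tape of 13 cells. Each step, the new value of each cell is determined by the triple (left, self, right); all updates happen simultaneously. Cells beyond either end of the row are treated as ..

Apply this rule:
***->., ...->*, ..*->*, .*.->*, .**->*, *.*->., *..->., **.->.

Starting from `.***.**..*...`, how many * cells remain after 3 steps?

**...*..**.**
*..***.**..*.
*.**...*..**.
count of *: 6

6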